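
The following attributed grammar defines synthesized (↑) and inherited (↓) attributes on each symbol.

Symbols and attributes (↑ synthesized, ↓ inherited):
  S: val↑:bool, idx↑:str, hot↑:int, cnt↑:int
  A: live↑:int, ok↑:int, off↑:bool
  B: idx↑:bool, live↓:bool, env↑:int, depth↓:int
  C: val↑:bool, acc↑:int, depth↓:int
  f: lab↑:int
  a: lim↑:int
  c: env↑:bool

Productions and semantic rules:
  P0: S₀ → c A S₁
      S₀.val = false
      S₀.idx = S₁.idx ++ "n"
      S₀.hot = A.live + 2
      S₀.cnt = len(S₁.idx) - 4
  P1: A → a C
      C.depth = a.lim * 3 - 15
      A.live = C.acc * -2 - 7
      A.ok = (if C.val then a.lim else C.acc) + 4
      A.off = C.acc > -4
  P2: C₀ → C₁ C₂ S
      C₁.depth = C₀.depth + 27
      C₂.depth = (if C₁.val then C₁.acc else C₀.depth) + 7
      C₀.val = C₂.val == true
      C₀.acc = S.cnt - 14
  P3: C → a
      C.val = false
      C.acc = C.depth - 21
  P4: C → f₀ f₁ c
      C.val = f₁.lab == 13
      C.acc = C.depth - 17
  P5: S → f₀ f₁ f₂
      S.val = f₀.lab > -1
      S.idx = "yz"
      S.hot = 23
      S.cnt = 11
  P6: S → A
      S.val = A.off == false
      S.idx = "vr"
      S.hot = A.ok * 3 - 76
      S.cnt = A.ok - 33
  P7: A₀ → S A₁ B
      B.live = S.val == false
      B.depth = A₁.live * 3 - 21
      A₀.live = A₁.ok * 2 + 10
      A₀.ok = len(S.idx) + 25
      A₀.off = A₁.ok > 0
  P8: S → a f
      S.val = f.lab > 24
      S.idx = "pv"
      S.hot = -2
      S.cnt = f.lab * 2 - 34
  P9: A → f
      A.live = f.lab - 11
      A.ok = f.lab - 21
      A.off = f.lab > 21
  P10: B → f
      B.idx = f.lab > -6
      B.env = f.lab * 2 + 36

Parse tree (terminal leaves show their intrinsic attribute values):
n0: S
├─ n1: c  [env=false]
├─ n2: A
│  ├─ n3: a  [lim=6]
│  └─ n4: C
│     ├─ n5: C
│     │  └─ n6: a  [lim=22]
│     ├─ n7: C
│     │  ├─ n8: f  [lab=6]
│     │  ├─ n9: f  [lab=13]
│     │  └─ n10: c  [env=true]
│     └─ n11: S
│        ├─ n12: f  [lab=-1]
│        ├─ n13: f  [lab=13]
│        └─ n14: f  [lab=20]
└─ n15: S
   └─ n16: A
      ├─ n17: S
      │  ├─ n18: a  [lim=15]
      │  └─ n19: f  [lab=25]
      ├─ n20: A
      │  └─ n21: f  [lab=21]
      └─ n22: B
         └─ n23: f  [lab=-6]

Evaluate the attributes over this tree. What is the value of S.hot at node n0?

1

1. n1.env = false  [terminal]
2. n3.lim = 6  [terminal]
3. n4.depth = 3  [a.lim * 3 - 15]
4. n5.depth = 30  [C₀.depth + 27]
5. n6.lim = 22  [terminal]
6. n5.val = false  [false]
7. n5.acc = 9  [C.depth - 21]
8. n7.depth = 10  [(if C₁.val then C₁.acc else C₀.depth) + 7]
9. n8.lab = 6  [terminal]
10. n9.lab = 13  [terminal]
11. n10.env = true  [terminal]
12. n7.val = true  [f₁.lab == 13]
13. n7.acc = -7  [C.depth - 17]
14. n12.lab = -1  [terminal]
15. n13.lab = 13  [terminal]
16. n14.lab = 20  [terminal]
17. n11.val = false  [f₀.lab > -1]
18. n11.idx = "yz"  ["yz"]
19. n11.hot = 23  [23]
20. n11.cnt = 11  [11]
21. n4.val = true  [C₂.val == true]
22. n4.acc = -3  [S.cnt - 14]
23. n2.live = -1  [C.acc * -2 - 7]
24. n2.ok = 10  [(if C.val then a.lim else C.acc) + 4]
25. n2.off = true  [C.acc > -4]
26. n18.lim = 15  [terminal]
27. n19.lab = 25  [terminal]
28. n17.val = true  [f.lab > 24]
29. n17.idx = "pv"  ["pv"]
30. n17.hot = -2  [-2]
31. n17.cnt = 16  [f.lab * 2 - 34]
32. n21.lab = 21  [terminal]
33. n20.live = 10  [f.lab - 11]
34. n20.ok = 0  [f.lab - 21]
35. n20.off = false  [f.lab > 21]
36. n22.live = false  [S.val == false]
37. n22.depth = 9  [A₁.live * 3 - 21]
38. n23.lab = -6  [terminal]
39. n22.idx = false  [f.lab > -6]
40. n22.env = 24  [f.lab * 2 + 36]
41. n16.live = 10  [A₁.ok * 2 + 10]
42. n16.ok = 27  [len(S.idx) + 25]
43. n16.off = false  [A₁.ok > 0]
44. n15.val = true  [A.off == false]
45. n15.idx = "vr"  ["vr"]
46. n15.hot = 5  [A.ok * 3 - 76]
47. n15.cnt = -6  [A.ok - 33]
48. n0.val = false  [false]
49. n0.idx = "vrn"  [S₁.idx ++ "n"]
50. n0.hot = 1  [A.live + 2]
51. n0.cnt = -2  [len(S₁.idx) - 4]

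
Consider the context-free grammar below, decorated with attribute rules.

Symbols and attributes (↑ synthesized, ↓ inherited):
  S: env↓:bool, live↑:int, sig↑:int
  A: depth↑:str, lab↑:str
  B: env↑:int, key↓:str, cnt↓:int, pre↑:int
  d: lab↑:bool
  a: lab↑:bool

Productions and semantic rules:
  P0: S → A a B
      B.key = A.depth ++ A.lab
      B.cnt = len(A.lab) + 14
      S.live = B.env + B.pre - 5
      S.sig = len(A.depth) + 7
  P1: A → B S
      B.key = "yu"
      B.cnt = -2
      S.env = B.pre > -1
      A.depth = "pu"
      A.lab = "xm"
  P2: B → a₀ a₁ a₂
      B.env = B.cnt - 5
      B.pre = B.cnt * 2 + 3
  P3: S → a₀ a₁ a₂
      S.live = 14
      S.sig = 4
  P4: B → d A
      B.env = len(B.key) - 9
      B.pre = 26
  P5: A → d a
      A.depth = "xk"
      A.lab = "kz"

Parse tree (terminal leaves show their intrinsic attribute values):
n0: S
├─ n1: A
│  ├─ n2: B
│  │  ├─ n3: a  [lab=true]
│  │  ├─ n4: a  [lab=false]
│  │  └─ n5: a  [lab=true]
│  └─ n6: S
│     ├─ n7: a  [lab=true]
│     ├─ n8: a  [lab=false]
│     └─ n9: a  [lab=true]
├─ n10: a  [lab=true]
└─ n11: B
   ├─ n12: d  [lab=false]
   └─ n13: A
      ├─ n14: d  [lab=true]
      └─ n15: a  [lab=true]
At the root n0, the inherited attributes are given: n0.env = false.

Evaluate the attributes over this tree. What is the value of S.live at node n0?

16

1. n0.env = false  [given at root]
2. n2.key = "yu"  ["yu"]
3. n2.cnt = -2  [-2]
4. n3.lab = true  [terminal]
5. n4.lab = false  [terminal]
6. n5.lab = true  [terminal]
7. n2.env = -7  [B.cnt - 5]
8. n2.pre = -1  [B.cnt * 2 + 3]
9. n6.env = false  [B.pre > -1]
10. n7.lab = true  [terminal]
11. n8.lab = false  [terminal]
12. n9.lab = true  [terminal]
13. n6.live = 14  [14]
14. n6.sig = 4  [4]
15. n1.depth = "pu"  ["pu"]
16. n1.lab = "xm"  ["xm"]
17. n10.lab = true  [terminal]
18. n11.key = "puxm"  [A.depth ++ A.lab]
19. n11.cnt = 16  [len(A.lab) + 14]
20. n12.lab = false  [terminal]
21. n14.lab = true  [terminal]
22. n15.lab = true  [terminal]
23. n13.depth = "xk"  ["xk"]
24. n13.lab = "kz"  ["kz"]
25. n11.env = -5  [len(B.key) - 9]
26. n11.pre = 26  [26]
27. n0.live = 16  [B.env + B.pre - 5]
28. n0.sig = 9  [len(A.depth) + 7]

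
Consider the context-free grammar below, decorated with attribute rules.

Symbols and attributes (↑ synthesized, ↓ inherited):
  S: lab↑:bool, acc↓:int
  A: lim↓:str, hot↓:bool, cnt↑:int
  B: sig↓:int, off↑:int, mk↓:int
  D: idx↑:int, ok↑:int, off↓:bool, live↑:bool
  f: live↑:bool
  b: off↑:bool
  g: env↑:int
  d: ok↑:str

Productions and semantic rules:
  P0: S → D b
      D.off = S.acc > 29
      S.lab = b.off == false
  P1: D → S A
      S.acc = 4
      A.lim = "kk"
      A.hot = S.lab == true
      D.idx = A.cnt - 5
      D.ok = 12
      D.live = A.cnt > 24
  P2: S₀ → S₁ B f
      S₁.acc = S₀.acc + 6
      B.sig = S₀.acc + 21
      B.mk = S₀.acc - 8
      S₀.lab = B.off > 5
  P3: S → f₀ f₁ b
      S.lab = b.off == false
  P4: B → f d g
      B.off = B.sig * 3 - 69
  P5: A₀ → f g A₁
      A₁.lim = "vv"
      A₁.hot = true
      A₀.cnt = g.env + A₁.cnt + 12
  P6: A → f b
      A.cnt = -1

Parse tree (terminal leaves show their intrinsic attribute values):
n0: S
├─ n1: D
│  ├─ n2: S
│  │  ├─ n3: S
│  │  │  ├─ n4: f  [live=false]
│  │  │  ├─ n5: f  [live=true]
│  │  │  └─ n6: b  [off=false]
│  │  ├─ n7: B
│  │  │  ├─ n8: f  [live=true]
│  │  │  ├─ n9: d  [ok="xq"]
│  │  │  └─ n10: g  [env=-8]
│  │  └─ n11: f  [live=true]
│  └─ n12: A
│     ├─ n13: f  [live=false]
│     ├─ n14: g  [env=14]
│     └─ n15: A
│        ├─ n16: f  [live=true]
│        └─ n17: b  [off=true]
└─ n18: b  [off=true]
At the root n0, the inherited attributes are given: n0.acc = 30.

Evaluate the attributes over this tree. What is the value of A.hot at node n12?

true

1. n0.acc = 30  [given at root]
2. n1.off = true  [S.acc > 29]
3. n2.acc = 4  [4]
4. n3.acc = 10  [S₀.acc + 6]
5. n4.live = false  [terminal]
6. n5.live = true  [terminal]
7. n6.off = false  [terminal]
8. n3.lab = true  [b.off == false]
9. n7.sig = 25  [S₀.acc + 21]
10. n7.mk = -4  [S₀.acc - 8]
11. n8.live = true  [terminal]
12. n9.ok = "xq"  [terminal]
13. n10.env = -8  [terminal]
14. n7.off = 6  [B.sig * 3 - 69]
15. n11.live = true  [terminal]
16. n2.lab = true  [B.off > 5]
17. n12.lim = "kk"  ["kk"]
18. n12.hot = true  [S.lab == true]
19. n13.live = false  [terminal]
20. n14.env = 14  [terminal]
21. n15.lim = "vv"  ["vv"]
22. n15.hot = true  [true]
23. n16.live = true  [terminal]
24. n17.off = true  [terminal]
25. n15.cnt = -1  [-1]
26. n12.cnt = 25  [g.env + A₁.cnt + 12]
27. n1.idx = 20  [A.cnt - 5]
28. n1.ok = 12  [12]
29. n1.live = true  [A.cnt > 24]
30. n18.off = true  [terminal]
31. n0.lab = false  [b.off == false]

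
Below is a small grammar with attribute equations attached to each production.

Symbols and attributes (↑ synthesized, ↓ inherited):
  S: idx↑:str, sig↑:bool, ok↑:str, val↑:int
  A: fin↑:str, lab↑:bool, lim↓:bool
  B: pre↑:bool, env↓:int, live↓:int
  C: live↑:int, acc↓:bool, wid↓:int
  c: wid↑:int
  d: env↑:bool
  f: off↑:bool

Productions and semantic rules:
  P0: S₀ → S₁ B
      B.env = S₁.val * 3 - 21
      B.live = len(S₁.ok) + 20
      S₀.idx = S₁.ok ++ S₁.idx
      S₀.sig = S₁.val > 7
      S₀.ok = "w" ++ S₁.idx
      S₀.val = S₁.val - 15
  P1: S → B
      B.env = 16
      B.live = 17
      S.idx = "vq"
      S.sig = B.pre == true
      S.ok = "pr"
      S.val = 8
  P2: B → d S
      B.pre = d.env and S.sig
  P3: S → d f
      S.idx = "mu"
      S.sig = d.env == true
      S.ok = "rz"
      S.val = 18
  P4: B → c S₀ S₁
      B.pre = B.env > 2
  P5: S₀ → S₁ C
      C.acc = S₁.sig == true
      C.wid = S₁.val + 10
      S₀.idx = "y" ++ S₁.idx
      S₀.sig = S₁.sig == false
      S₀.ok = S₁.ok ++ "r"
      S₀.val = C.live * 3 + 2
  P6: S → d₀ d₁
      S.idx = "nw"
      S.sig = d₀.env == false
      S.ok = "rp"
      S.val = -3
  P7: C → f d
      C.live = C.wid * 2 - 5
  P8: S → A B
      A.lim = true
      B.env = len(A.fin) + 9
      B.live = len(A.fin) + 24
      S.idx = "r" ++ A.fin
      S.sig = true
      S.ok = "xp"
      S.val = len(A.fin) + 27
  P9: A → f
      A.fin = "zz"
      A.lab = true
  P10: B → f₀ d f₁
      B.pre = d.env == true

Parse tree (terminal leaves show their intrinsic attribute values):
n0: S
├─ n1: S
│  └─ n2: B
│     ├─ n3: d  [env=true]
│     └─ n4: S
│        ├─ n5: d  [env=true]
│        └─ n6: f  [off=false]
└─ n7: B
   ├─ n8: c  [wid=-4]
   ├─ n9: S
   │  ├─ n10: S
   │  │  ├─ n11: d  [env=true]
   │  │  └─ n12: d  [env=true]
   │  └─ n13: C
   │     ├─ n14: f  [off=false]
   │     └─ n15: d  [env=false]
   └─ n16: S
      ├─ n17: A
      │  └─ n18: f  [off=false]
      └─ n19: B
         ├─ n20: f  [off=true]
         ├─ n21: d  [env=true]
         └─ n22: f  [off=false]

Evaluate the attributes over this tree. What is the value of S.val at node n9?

29

1. n2.env = 16  [16]
2. n2.live = 17  [17]
3. n3.env = true  [terminal]
4. n5.env = true  [terminal]
5. n6.off = false  [terminal]
6. n4.idx = "mu"  ["mu"]
7. n4.sig = true  [d.env == true]
8. n4.ok = "rz"  ["rz"]
9. n4.val = 18  [18]
10. n2.pre = true  [d.env and S.sig]
11. n1.idx = "vq"  ["vq"]
12. n1.sig = true  [B.pre == true]
13. n1.ok = "pr"  ["pr"]
14. n1.val = 8  [8]
15. n7.env = 3  [S₁.val * 3 - 21]
16. n7.live = 22  [len(S₁.ok) + 20]
17. n8.wid = -4  [terminal]
18. n11.env = true  [terminal]
19. n12.env = true  [terminal]
20. n10.idx = "nw"  ["nw"]
21. n10.sig = false  [d₀.env == false]
22. n10.ok = "rp"  ["rp"]
23. n10.val = -3  [-3]
24. n13.acc = false  [S₁.sig == true]
25. n13.wid = 7  [S₁.val + 10]
26. n14.off = false  [terminal]
27. n15.env = false  [terminal]
28. n13.live = 9  [C.wid * 2 - 5]
29. n9.idx = "ynw"  ["y" ++ S₁.idx]
30. n9.sig = true  [S₁.sig == false]
31. n9.ok = "rpr"  [S₁.ok ++ "r"]
32. n9.val = 29  [C.live * 3 + 2]
33. n17.lim = true  [true]
34. n18.off = false  [terminal]
35. n17.fin = "zz"  ["zz"]
36. n17.lab = true  [true]
37. n19.env = 11  [len(A.fin) + 9]
38. n19.live = 26  [len(A.fin) + 24]
39. n20.off = true  [terminal]
40. n21.env = true  [terminal]
41. n22.off = false  [terminal]
42. n19.pre = true  [d.env == true]
43. n16.idx = "rzz"  ["r" ++ A.fin]
44. n16.sig = true  [true]
45. n16.ok = "xp"  ["xp"]
46. n16.val = 29  [len(A.fin) + 27]
47. n7.pre = true  [B.env > 2]
48. n0.idx = "prvq"  [S₁.ok ++ S₁.idx]
49. n0.sig = true  [S₁.val > 7]
50. n0.ok = "wvq"  ["w" ++ S₁.idx]
51. n0.val = -7  [S₁.val - 15]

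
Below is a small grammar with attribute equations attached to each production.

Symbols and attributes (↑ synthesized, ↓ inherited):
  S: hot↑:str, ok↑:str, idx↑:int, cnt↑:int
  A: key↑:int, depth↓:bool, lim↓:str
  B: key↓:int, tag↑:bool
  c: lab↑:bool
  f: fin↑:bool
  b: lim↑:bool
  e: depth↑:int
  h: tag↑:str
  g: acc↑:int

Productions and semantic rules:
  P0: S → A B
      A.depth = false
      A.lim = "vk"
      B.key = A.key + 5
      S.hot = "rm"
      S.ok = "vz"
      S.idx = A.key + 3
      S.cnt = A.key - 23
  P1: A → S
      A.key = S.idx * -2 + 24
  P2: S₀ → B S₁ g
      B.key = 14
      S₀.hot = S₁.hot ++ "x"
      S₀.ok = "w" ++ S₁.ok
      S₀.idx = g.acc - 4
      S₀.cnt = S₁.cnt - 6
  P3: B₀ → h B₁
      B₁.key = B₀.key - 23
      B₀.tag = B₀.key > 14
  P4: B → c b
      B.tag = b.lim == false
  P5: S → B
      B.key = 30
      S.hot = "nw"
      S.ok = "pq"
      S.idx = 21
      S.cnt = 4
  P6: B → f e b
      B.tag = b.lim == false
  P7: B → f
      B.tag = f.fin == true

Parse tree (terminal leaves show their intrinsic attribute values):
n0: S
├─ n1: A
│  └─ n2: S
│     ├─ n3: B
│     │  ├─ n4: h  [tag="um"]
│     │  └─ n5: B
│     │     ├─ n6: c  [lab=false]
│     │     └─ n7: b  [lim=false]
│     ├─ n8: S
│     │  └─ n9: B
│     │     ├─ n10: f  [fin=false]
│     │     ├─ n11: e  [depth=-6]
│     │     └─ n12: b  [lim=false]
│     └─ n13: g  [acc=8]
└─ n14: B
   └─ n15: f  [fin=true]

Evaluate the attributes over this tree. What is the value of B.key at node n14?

21

1. n1.depth = false  [false]
2. n1.lim = "vk"  ["vk"]
3. n3.key = 14  [14]
4. n4.tag = "um"  [terminal]
5. n5.key = -9  [B₀.key - 23]
6. n6.lab = false  [terminal]
7. n7.lim = false  [terminal]
8. n5.tag = true  [b.lim == false]
9. n3.tag = false  [B₀.key > 14]
10. n9.key = 30  [30]
11. n10.fin = false  [terminal]
12. n11.depth = -6  [terminal]
13. n12.lim = false  [terminal]
14. n9.tag = true  [b.lim == false]
15. n8.hot = "nw"  ["nw"]
16. n8.ok = "pq"  ["pq"]
17. n8.idx = 21  [21]
18. n8.cnt = 4  [4]
19. n13.acc = 8  [terminal]
20. n2.hot = "nwx"  [S₁.hot ++ "x"]
21. n2.ok = "wpq"  ["w" ++ S₁.ok]
22. n2.idx = 4  [g.acc - 4]
23. n2.cnt = -2  [S₁.cnt - 6]
24. n1.key = 16  [S.idx * -2 + 24]
25. n14.key = 21  [A.key + 5]
26. n15.fin = true  [terminal]
27. n14.tag = true  [f.fin == true]
28. n0.hot = "rm"  ["rm"]
29. n0.ok = "vz"  ["vz"]
30. n0.idx = 19  [A.key + 3]
31. n0.cnt = -7  [A.key - 23]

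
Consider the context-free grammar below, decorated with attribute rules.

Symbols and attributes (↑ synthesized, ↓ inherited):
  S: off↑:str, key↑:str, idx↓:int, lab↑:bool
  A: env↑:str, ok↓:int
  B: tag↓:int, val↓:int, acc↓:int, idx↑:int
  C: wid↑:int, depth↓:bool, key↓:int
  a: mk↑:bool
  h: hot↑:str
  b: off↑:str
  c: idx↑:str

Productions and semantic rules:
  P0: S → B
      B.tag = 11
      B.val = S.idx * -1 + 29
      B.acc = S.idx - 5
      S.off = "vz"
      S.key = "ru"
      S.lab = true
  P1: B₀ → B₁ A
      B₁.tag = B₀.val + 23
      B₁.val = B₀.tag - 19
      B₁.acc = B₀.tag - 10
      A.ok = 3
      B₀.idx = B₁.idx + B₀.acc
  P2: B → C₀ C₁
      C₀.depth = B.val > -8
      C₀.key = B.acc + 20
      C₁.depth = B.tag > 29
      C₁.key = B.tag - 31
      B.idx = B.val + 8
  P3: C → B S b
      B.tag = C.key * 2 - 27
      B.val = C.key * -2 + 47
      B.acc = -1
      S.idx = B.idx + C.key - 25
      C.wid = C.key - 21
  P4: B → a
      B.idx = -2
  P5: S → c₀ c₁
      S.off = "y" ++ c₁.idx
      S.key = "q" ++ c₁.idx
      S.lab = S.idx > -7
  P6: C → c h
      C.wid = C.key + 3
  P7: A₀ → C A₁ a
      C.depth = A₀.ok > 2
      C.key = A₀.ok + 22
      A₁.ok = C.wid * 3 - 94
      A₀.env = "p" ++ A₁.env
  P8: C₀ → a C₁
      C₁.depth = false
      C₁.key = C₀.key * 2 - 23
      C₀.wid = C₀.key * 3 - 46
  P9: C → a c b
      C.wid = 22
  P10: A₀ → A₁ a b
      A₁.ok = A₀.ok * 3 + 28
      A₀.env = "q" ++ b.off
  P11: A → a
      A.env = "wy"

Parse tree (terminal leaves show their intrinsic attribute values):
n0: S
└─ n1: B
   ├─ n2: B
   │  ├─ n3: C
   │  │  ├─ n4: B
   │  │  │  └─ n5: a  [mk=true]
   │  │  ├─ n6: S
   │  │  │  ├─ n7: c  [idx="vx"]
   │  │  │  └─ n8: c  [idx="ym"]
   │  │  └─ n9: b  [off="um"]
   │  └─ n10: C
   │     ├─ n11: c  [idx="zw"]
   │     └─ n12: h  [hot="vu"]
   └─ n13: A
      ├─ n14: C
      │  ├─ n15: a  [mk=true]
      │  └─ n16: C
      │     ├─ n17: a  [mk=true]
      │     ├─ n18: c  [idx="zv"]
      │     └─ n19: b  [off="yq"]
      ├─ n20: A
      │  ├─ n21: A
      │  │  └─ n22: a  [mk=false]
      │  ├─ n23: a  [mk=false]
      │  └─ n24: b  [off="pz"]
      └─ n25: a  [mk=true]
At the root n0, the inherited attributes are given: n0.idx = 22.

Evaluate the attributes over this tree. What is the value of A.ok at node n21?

7

1. n0.idx = 22  [given at root]
2. n1.tag = 11  [11]
3. n1.val = 7  [S.idx * -1 + 29]
4. n1.acc = 17  [S.idx - 5]
5. n2.tag = 30  [B₀.val + 23]
6. n2.val = -8  [B₀.tag - 19]
7. n2.acc = 1  [B₀.tag - 10]
8. n3.depth = false  [B.val > -8]
9. n3.key = 21  [B.acc + 20]
10. n4.tag = 15  [C.key * 2 - 27]
11. n4.val = 5  [C.key * -2 + 47]
12. n4.acc = -1  [-1]
13. n5.mk = true  [terminal]
14. n4.idx = -2  [-2]
15. n6.idx = -6  [B.idx + C.key - 25]
16. n7.idx = "vx"  [terminal]
17. n8.idx = "ym"  [terminal]
18. n6.off = "yym"  ["y" ++ c₁.idx]
19. n6.key = "qym"  ["q" ++ c₁.idx]
20. n6.lab = true  [S.idx > -7]
21. n9.off = "um"  [terminal]
22. n3.wid = 0  [C.key - 21]
23. n10.depth = true  [B.tag > 29]
24. n10.key = -1  [B.tag - 31]
25. n11.idx = "zw"  [terminal]
26. n12.hot = "vu"  [terminal]
27. n10.wid = 2  [C.key + 3]
28. n2.idx = 0  [B.val + 8]
29. n13.ok = 3  [3]
30. n14.depth = true  [A₀.ok > 2]
31. n14.key = 25  [A₀.ok + 22]
32. n15.mk = true  [terminal]
33. n16.depth = false  [false]
34. n16.key = 27  [C₀.key * 2 - 23]
35. n17.mk = true  [terminal]
36. n18.idx = "zv"  [terminal]
37. n19.off = "yq"  [terminal]
38. n16.wid = 22  [22]
39. n14.wid = 29  [C₀.key * 3 - 46]
40. n20.ok = -7  [C.wid * 3 - 94]
41. n21.ok = 7  [A₀.ok * 3 + 28]
42. n22.mk = false  [terminal]
43. n21.env = "wy"  ["wy"]
44. n23.mk = false  [terminal]
45. n24.off = "pz"  [terminal]
46. n20.env = "qpz"  ["q" ++ b.off]
47. n25.mk = true  [terminal]
48. n13.env = "pqpz"  ["p" ++ A₁.env]
49. n1.idx = 17  [B₁.idx + B₀.acc]
50. n0.off = "vz"  ["vz"]
51. n0.key = "ru"  ["ru"]
52. n0.lab = true  [true]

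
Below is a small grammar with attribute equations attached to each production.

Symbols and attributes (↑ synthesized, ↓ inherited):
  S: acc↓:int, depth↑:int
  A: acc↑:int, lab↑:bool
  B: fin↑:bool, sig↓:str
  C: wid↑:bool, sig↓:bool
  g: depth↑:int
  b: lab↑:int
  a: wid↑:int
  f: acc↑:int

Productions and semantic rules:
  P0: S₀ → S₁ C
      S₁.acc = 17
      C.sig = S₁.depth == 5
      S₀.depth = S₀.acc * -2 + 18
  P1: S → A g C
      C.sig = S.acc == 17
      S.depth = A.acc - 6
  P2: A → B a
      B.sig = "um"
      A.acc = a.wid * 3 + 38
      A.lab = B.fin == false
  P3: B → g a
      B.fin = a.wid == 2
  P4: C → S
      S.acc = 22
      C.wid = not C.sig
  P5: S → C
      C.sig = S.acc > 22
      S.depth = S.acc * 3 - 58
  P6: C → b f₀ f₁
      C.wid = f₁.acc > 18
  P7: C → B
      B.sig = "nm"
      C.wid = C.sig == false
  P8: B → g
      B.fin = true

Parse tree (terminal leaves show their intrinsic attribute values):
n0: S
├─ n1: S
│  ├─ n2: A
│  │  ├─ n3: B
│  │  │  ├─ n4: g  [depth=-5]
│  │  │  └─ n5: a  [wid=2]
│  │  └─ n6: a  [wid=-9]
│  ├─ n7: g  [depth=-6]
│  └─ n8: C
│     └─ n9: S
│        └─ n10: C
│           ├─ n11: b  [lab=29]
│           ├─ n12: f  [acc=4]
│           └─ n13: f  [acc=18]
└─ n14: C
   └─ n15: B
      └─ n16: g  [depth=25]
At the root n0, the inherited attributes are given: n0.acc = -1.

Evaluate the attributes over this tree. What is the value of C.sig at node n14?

true

1. n0.acc = -1  [given at root]
2. n1.acc = 17  [17]
3. n3.sig = "um"  ["um"]
4. n4.depth = -5  [terminal]
5. n5.wid = 2  [terminal]
6. n3.fin = true  [a.wid == 2]
7. n6.wid = -9  [terminal]
8. n2.acc = 11  [a.wid * 3 + 38]
9. n2.lab = false  [B.fin == false]
10. n7.depth = -6  [terminal]
11. n8.sig = true  [S.acc == 17]
12. n9.acc = 22  [22]
13. n10.sig = false  [S.acc > 22]
14. n11.lab = 29  [terminal]
15. n12.acc = 4  [terminal]
16. n13.acc = 18  [terminal]
17. n10.wid = false  [f₁.acc > 18]
18. n9.depth = 8  [S.acc * 3 - 58]
19. n8.wid = false  [not C.sig]
20. n1.depth = 5  [A.acc - 6]
21. n14.sig = true  [S₁.depth == 5]
22. n15.sig = "nm"  ["nm"]
23. n16.depth = 25  [terminal]
24. n15.fin = true  [true]
25. n14.wid = false  [C.sig == false]
26. n0.depth = 20  [S₀.acc * -2 + 18]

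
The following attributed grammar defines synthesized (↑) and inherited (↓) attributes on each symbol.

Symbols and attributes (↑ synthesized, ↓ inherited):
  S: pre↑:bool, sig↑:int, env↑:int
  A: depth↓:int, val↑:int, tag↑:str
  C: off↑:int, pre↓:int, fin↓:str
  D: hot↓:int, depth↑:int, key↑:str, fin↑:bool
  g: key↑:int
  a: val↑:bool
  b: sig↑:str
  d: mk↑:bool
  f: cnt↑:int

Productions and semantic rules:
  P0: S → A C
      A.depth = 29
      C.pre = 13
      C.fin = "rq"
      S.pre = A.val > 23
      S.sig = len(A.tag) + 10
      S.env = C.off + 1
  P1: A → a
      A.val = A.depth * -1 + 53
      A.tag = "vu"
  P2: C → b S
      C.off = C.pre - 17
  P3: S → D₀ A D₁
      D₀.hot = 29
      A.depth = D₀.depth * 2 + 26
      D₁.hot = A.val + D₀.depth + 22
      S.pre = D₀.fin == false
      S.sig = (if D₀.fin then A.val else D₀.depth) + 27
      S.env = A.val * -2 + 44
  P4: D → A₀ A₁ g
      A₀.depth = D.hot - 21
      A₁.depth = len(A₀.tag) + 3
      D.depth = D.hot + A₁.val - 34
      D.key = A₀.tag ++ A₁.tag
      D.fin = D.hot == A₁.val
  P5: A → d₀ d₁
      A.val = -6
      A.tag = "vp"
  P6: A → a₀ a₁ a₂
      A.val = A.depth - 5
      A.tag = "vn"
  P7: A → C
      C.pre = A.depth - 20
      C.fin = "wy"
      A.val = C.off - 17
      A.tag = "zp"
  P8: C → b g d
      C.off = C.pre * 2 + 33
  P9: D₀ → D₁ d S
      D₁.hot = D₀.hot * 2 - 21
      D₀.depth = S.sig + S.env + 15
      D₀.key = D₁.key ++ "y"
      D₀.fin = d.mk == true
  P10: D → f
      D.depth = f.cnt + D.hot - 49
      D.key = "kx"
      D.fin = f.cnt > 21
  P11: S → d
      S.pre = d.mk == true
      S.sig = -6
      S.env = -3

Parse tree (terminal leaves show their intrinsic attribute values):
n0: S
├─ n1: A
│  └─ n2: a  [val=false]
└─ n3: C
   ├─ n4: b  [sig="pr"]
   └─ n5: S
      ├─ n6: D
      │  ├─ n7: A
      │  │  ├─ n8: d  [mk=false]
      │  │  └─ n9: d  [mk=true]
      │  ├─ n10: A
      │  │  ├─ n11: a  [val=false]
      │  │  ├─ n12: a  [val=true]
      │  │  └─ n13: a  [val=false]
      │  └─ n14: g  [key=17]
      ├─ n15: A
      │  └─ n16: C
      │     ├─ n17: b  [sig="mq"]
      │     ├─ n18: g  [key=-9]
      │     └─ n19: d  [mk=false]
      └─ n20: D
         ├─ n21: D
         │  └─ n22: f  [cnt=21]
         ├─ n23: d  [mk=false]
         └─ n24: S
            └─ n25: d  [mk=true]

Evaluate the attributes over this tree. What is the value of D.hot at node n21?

29

1. n1.depth = 29  [29]
2. n2.val = false  [terminal]
3. n1.val = 24  [A.depth * -1 + 53]
4. n1.tag = "vu"  ["vu"]
5. n3.pre = 13  [13]
6. n3.fin = "rq"  ["rq"]
7. n4.sig = "pr"  [terminal]
8. n6.hot = 29  [29]
9. n7.depth = 8  [D.hot - 21]
10. n8.mk = false  [terminal]
11. n9.mk = true  [terminal]
12. n7.val = -6  [-6]
13. n7.tag = "vp"  ["vp"]
14. n10.depth = 5  [len(A₀.tag) + 3]
15. n11.val = false  [terminal]
16. n12.val = true  [terminal]
17. n13.val = false  [terminal]
18. n10.val = 0  [A.depth - 5]
19. n10.tag = "vn"  ["vn"]
20. n14.key = 17  [terminal]
21. n6.depth = -5  [D.hot + A₁.val - 34]
22. n6.key = "vpvn"  [A₀.tag ++ A₁.tag]
23. n6.fin = false  [D.hot == A₁.val]
24. n15.depth = 16  [D₀.depth * 2 + 26]
25. n16.pre = -4  [A.depth - 20]
26. n16.fin = "wy"  ["wy"]
27. n17.sig = "mq"  [terminal]
28. n18.key = -9  [terminal]
29. n19.mk = false  [terminal]
30. n16.off = 25  [C.pre * 2 + 33]
31. n15.val = 8  [C.off - 17]
32. n15.tag = "zp"  ["zp"]
33. n20.hot = 25  [A.val + D₀.depth + 22]
34. n21.hot = 29  [D₀.hot * 2 - 21]
35. n22.cnt = 21  [terminal]
36. n21.depth = 1  [f.cnt + D.hot - 49]
37. n21.key = "kx"  ["kx"]
38. n21.fin = false  [f.cnt > 21]
39. n23.mk = false  [terminal]
40. n25.mk = true  [terminal]
41. n24.pre = true  [d.mk == true]
42. n24.sig = -6  [-6]
43. n24.env = -3  [-3]
44. n20.depth = 6  [S.sig + S.env + 15]
45. n20.key = "kxy"  [D₁.key ++ "y"]
46. n20.fin = false  [d.mk == true]
47. n5.pre = true  [D₀.fin == false]
48. n5.sig = 22  [(if D₀.fin then A.val else D₀.depth) + 27]
49. n5.env = 28  [A.val * -2 + 44]
50. n3.off = -4  [C.pre - 17]
51. n0.pre = true  [A.val > 23]
52. n0.sig = 12  [len(A.tag) + 10]
53. n0.env = -3  [C.off + 1]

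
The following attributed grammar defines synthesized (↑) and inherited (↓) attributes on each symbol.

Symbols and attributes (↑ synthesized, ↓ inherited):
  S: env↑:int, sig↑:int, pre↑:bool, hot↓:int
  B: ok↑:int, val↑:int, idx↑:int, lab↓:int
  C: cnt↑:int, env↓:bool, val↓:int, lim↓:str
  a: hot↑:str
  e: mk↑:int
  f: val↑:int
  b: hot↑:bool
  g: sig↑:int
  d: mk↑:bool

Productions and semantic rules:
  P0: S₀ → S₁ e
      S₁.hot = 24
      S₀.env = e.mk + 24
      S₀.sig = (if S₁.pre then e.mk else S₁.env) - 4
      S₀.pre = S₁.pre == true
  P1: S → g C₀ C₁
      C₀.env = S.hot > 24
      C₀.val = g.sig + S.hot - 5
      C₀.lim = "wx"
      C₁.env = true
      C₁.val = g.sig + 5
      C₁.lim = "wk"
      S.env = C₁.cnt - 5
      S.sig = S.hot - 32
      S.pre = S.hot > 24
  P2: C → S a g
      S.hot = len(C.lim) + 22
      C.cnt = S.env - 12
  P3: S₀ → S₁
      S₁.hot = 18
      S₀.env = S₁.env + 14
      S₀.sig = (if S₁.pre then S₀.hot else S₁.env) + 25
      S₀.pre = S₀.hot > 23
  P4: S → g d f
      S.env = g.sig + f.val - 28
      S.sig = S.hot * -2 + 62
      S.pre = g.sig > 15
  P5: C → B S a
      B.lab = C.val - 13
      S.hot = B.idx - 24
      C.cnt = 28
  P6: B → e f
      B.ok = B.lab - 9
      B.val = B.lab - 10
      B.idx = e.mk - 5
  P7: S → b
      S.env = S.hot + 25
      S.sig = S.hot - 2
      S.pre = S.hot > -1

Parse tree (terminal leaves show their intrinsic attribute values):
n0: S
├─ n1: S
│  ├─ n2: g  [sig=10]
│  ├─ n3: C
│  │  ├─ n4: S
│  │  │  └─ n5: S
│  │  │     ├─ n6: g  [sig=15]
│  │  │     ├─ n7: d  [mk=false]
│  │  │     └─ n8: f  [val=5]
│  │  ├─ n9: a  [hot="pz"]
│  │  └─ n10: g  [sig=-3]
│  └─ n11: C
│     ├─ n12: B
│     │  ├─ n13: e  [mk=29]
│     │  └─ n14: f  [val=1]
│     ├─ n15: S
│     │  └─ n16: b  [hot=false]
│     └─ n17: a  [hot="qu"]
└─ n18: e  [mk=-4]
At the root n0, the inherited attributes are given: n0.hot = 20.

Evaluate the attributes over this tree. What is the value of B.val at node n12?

1. n0.hot = 20  [given at root]
2. n1.hot = 24  [24]
3. n2.sig = 10  [terminal]
4. n3.env = false  [S.hot > 24]
5. n3.val = 29  [g.sig + S.hot - 5]
6. n3.lim = "wx"  ["wx"]
7. n4.hot = 24  [len(C.lim) + 22]
8. n5.hot = 18  [18]
9. n6.sig = 15  [terminal]
10. n7.mk = false  [terminal]
11. n8.val = 5  [terminal]
12. n5.env = -8  [g.sig + f.val - 28]
13. n5.sig = 26  [S.hot * -2 + 62]
14. n5.pre = false  [g.sig > 15]
15. n4.env = 6  [S₁.env + 14]
16. n4.sig = 17  [(if S₁.pre then S₀.hot else S₁.env) + 25]
17. n4.pre = true  [S₀.hot > 23]
18. n9.hot = "pz"  [terminal]
19. n10.sig = -3  [terminal]
20. n3.cnt = -6  [S.env - 12]
21. n11.env = true  [true]
22. n11.val = 15  [g.sig + 5]
23. n11.lim = "wk"  ["wk"]
24. n12.lab = 2  [C.val - 13]
25. n13.mk = 29  [terminal]
26. n14.val = 1  [terminal]
27. n12.ok = -7  [B.lab - 9]
28. n12.val = -8  [B.lab - 10]
29. n12.idx = 24  [e.mk - 5]
30. n15.hot = 0  [B.idx - 24]
31. n16.hot = false  [terminal]
32. n15.env = 25  [S.hot + 25]
33. n15.sig = -2  [S.hot - 2]
34. n15.pre = true  [S.hot > -1]
35. n17.hot = "qu"  [terminal]
36. n11.cnt = 28  [28]
37. n1.env = 23  [C₁.cnt - 5]
38. n1.sig = -8  [S.hot - 32]
39. n1.pre = false  [S.hot > 24]
40. n18.mk = -4  [terminal]
41. n0.env = 20  [e.mk + 24]
42. n0.sig = 19  [(if S₁.pre then e.mk else S₁.env) - 4]
43. n0.pre = false  [S₁.pre == true]

-8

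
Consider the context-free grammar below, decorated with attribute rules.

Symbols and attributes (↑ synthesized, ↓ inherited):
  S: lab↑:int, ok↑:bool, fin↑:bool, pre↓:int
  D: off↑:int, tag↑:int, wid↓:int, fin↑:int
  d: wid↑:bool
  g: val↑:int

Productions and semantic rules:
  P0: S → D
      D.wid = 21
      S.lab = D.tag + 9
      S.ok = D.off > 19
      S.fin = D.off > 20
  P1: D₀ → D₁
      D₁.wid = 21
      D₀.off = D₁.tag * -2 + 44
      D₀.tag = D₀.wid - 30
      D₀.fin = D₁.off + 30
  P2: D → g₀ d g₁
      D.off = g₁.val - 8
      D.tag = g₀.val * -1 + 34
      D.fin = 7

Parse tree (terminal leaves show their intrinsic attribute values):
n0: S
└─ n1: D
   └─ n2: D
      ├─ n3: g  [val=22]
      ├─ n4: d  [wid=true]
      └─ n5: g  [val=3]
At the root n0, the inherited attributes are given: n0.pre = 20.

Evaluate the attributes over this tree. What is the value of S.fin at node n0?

1. n0.pre = 20  [given at root]
2. n1.wid = 21  [21]
3. n2.wid = 21  [21]
4. n3.val = 22  [terminal]
5. n4.wid = true  [terminal]
6. n5.val = 3  [terminal]
7. n2.off = -5  [g₁.val - 8]
8. n2.tag = 12  [g₀.val * -1 + 34]
9. n2.fin = 7  [7]
10. n1.off = 20  [D₁.tag * -2 + 44]
11. n1.tag = -9  [D₀.wid - 30]
12. n1.fin = 25  [D₁.off + 30]
13. n0.lab = 0  [D.tag + 9]
14. n0.ok = true  [D.off > 19]
15. n0.fin = false  [D.off > 20]

false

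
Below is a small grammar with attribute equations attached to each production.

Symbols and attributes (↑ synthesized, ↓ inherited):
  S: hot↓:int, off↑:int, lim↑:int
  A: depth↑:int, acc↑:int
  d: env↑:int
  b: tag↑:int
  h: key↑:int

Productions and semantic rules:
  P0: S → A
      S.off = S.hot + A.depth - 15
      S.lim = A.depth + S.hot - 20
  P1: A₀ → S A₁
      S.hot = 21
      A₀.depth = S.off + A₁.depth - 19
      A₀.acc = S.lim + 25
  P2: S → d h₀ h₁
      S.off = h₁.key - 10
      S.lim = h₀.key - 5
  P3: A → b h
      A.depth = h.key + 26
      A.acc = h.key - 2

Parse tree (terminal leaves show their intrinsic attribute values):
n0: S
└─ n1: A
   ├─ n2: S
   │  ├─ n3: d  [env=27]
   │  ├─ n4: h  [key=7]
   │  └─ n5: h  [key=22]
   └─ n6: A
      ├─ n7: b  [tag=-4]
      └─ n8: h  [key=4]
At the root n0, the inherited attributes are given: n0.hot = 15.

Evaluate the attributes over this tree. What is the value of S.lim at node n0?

1. n0.hot = 15  [given at root]
2. n2.hot = 21  [21]
3. n3.env = 27  [terminal]
4. n4.key = 7  [terminal]
5. n5.key = 22  [terminal]
6. n2.off = 12  [h₁.key - 10]
7. n2.lim = 2  [h₀.key - 5]
8. n7.tag = -4  [terminal]
9. n8.key = 4  [terminal]
10. n6.depth = 30  [h.key + 26]
11. n6.acc = 2  [h.key - 2]
12. n1.depth = 23  [S.off + A₁.depth - 19]
13. n1.acc = 27  [S.lim + 25]
14. n0.off = 23  [S.hot + A.depth - 15]
15. n0.lim = 18  [A.depth + S.hot - 20]

18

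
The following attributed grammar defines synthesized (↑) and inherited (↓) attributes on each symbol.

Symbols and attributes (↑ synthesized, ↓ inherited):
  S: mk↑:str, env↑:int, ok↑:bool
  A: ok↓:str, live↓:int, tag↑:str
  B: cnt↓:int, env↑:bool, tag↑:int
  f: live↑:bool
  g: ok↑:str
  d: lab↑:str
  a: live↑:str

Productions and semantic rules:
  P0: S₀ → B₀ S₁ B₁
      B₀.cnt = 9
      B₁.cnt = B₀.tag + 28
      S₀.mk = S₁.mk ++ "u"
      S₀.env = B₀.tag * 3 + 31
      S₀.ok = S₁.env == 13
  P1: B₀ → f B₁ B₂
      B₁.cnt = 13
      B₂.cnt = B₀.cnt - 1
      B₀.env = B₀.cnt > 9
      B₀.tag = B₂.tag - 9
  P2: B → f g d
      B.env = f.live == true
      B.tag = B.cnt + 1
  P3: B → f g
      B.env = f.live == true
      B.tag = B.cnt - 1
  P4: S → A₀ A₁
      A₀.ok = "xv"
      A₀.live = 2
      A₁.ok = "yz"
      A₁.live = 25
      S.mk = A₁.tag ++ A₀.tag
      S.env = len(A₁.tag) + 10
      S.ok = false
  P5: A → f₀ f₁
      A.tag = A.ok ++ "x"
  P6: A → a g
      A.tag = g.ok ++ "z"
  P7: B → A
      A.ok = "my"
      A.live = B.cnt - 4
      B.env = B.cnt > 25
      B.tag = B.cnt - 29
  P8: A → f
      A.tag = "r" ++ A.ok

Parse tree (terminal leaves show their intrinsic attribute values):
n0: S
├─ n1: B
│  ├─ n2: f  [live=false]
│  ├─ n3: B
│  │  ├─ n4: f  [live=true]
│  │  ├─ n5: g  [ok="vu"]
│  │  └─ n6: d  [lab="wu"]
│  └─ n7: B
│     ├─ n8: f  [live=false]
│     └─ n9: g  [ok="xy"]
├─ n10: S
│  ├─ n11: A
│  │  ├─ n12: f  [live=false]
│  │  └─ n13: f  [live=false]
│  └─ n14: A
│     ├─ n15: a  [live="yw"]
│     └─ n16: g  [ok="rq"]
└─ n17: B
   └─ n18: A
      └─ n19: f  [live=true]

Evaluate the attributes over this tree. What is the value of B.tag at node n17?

1. n1.cnt = 9  [9]
2. n2.live = false  [terminal]
3. n3.cnt = 13  [13]
4. n4.live = true  [terminal]
5. n5.ok = "vu"  [terminal]
6. n6.lab = "wu"  [terminal]
7. n3.env = true  [f.live == true]
8. n3.tag = 14  [B.cnt + 1]
9. n7.cnt = 8  [B₀.cnt - 1]
10. n8.live = false  [terminal]
11. n9.ok = "xy"  [terminal]
12. n7.env = false  [f.live == true]
13. n7.tag = 7  [B.cnt - 1]
14. n1.env = false  [B₀.cnt > 9]
15. n1.tag = -2  [B₂.tag - 9]
16. n11.ok = "xv"  ["xv"]
17. n11.live = 2  [2]
18. n12.live = false  [terminal]
19. n13.live = false  [terminal]
20. n11.tag = "xvx"  [A.ok ++ "x"]
21. n14.ok = "yz"  ["yz"]
22. n14.live = 25  [25]
23. n15.live = "yw"  [terminal]
24. n16.ok = "rq"  [terminal]
25. n14.tag = "rqz"  [g.ok ++ "z"]
26. n10.mk = "rqzxvx"  [A₁.tag ++ A₀.tag]
27. n10.env = 13  [len(A₁.tag) + 10]
28. n10.ok = false  [false]
29. n17.cnt = 26  [B₀.tag + 28]
30. n18.ok = "my"  ["my"]
31. n18.live = 22  [B.cnt - 4]
32. n19.live = true  [terminal]
33. n18.tag = "rmy"  ["r" ++ A.ok]
34. n17.env = true  [B.cnt > 25]
35. n17.tag = -3  [B.cnt - 29]
36. n0.mk = "rqzxvxu"  [S₁.mk ++ "u"]
37. n0.env = 25  [B₀.tag * 3 + 31]
38. n0.ok = true  [S₁.env == 13]

-3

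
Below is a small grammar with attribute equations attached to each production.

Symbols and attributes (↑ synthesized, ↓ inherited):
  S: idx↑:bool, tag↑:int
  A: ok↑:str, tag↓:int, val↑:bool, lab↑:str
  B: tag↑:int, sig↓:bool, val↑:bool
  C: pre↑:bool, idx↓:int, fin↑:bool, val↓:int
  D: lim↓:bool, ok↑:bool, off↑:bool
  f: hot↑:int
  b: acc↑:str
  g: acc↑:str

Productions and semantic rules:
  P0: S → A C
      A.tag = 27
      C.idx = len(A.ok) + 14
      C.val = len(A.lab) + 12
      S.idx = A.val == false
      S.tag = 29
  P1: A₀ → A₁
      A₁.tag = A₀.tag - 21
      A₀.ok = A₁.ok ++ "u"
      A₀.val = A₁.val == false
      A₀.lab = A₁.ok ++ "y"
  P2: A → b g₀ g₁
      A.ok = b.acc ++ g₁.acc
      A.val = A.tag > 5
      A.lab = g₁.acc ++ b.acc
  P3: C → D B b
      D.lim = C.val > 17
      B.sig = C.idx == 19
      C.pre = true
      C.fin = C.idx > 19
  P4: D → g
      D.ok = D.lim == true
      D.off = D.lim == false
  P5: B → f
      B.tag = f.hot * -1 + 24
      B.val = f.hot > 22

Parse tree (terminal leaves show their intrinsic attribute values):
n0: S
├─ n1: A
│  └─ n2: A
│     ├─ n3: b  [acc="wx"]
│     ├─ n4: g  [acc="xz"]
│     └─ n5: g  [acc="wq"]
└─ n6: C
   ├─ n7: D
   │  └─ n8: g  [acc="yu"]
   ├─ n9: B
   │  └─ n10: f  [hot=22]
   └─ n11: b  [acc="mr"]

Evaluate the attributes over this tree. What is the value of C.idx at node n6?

1. n1.tag = 27  [27]
2. n2.tag = 6  [A₀.tag - 21]
3. n3.acc = "wx"  [terminal]
4. n4.acc = "xz"  [terminal]
5. n5.acc = "wq"  [terminal]
6. n2.ok = "wxwq"  [b.acc ++ g₁.acc]
7. n2.val = true  [A.tag > 5]
8. n2.lab = "wqwx"  [g₁.acc ++ b.acc]
9. n1.ok = "wxwqu"  [A₁.ok ++ "u"]
10. n1.val = false  [A₁.val == false]
11. n1.lab = "wxwqy"  [A₁.ok ++ "y"]
12. n6.idx = 19  [len(A.ok) + 14]
13. n6.val = 17  [len(A.lab) + 12]
14. n7.lim = false  [C.val > 17]
15. n8.acc = "yu"  [terminal]
16. n7.ok = false  [D.lim == true]
17. n7.off = true  [D.lim == false]
18. n9.sig = true  [C.idx == 19]
19. n10.hot = 22  [terminal]
20. n9.tag = 2  [f.hot * -1 + 24]
21. n9.val = false  [f.hot > 22]
22. n11.acc = "mr"  [terminal]
23. n6.pre = true  [true]
24. n6.fin = false  [C.idx > 19]
25. n0.idx = true  [A.val == false]
26. n0.tag = 29  [29]

19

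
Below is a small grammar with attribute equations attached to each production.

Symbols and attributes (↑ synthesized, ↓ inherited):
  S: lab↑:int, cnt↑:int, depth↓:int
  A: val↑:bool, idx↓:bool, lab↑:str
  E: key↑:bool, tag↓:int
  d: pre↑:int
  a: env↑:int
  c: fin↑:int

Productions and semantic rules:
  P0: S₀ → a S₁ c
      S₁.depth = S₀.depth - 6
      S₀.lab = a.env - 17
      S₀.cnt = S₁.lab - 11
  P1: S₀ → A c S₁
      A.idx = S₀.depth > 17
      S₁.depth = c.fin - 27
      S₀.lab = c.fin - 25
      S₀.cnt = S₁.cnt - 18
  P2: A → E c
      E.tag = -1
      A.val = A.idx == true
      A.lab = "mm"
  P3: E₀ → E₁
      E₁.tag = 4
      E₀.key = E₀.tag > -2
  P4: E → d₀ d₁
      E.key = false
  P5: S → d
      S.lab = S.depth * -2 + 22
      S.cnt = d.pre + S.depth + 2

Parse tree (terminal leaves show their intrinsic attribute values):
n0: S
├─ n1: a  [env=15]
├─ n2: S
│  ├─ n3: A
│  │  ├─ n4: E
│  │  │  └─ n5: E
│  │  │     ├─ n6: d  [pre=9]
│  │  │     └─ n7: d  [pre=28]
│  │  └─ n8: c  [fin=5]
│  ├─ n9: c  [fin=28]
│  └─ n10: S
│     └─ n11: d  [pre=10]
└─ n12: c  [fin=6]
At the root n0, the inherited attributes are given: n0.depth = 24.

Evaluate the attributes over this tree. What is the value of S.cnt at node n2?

1. n0.depth = 24  [given at root]
2. n1.env = 15  [terminal]
3. n2.depth = 18  [S₀.depth - 6]
4. n3.idx = true  [S₀.depth > 17]
5. n4.tag = -1  [-1]
6. n5.tag = 4  [4]
7. n6.pre = 9  [terminal]
8. n7.pre = 28  [terminal]
9. n5.key = false  [false]
10. n4.key = true  [E₀.tag > -2]
11. n8.fin = 5  [terminal]
12. n3.val = true  [A.idx == true]
13. n3.lab = "mm"  ["mm"]
14. n9.fin = 28  [terminal]
15. n10.depth = 1  [c.fin - 27]
16. n11.pre = 10  [terminal]
17. n10.lab = 20  [S.depth * -2 + 22]
18. n10.cnt = 13  [d.pre + S.depth + 2]
19. n2.lab = 3  [c.fin - 25]
20. n2.cnt = -5  [S₁.cnt - 18]
21. n12.fin = 6  [terminal]
22. n0.lab = -2  [a.env - 17]
23. n0.cnt = -8  [S₁.lab - 11]

-5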